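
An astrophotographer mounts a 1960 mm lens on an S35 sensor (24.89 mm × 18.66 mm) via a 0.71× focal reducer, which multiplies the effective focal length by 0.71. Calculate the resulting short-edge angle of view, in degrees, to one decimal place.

0.8°

Effective focal length f = 1960 × 0.71 = 1391.6 mm.
α = 2·arctan(18.66 / (2 × 1391.6)) = 2·arctan(0.00670) ≈ 0.7683°.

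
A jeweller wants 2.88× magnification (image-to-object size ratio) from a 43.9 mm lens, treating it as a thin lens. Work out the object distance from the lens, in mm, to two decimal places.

With m = dᵢ/dₒ and 1/f = 1/dₒ + 1/dᵢ, substituting dᵢ = m·dₒ gives 1/f = (1 + 1/m)/dₒ, hence dₒ = f·(1 + 1/m).
dₒ = 43.9 × (1 + 1/2.88) = 43.9 × 1.34722 ≈ 59.143 mm.

59.14 mm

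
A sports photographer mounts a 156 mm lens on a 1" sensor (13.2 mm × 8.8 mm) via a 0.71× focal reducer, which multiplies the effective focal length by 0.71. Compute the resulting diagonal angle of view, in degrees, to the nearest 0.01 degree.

Effective focal length f = 156 × 0.71 = 110.76 mm.
Sensor diagonal = √(13.2² + 8.8²) = √251.6800 ≈ 15.8644 mm.
α = 2·arctan(15.864 / (2 × 110.76)) = 2·arctan(0.07162) ≈ 8.1926°.

8.19°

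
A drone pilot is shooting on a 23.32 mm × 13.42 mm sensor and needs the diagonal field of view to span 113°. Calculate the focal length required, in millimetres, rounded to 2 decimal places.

8.90 mm

Sensor diagonal = √(23.32² + 13.42²) = √723.9188 ≈ 26.9057 mm.
From α = 2·arctan(d/2f) we get f = d / (2·tan(α/2)).
With d = 26.9057 mm and α/2 = 56.5°, tan(α/2) ≈ 1.51084, so f ≈ 26.9057 / 3.02167 ≈ 8.9043 mm.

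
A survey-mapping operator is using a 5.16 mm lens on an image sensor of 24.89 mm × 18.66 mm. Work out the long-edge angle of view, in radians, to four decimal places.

Angle of view α = 2·arctan(w/2f) with w = 24.89 mm and f = 5.16 mm.
w/2f = 2.41182; arctan(2.41182) ≈ 1.1777 rad, so α ≈ 2.3555 rad.

2.3555 rad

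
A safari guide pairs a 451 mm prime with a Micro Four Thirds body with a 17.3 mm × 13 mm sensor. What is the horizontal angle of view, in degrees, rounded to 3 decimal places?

Angle of view α = 2·arctan(w/2f) with w = 17.3 mm and f = 451 mm.
w/2f = 0.01918; arctan(0.01918) ≈ 1.0988°, so α ≈ 2.1976°.

2.198°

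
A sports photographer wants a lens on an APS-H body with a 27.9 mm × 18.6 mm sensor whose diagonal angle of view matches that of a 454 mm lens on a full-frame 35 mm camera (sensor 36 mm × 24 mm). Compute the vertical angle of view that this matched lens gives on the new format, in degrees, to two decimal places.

3.03°

Sensor diagonal = √(36² + 24²) = √1872.0000 ≈ 43.2666 mm.
Sensor diagonal = √(27.9² + 18.6²) = √1124.3700 ≈ 33.5316 mm.
Equal diagonal AOV ⇒ f₂ = f₁ · 33.5316/43.2666 = 454 × 0.77500 ≈ 351.8500 mm.
Vertical AOV on the new format = 2·arctan(18.6 / (2 × 351.8500)) = 2·arctan(0.02643) ≈ 3.0281°.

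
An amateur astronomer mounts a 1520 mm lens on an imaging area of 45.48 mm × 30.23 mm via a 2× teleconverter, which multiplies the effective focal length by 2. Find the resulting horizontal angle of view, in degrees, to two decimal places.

0.86°

Effective focal length f = 1520 × 2 = 3040 mm.
α = 2·arctan(45.48 / (2 × 3040)) = 2·arctan(0.00748) ≈ 0.8572°.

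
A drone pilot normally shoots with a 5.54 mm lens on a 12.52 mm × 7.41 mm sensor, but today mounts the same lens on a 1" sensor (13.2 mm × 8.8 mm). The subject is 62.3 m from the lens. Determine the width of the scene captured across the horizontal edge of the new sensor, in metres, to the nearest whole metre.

The focal length stays 5.54 mm; the relevant sensor dimension is now w = 13.2 mm. Object distance dₒ = 62.3 m = 62300 mm.
Thin-lens field width W = w·(dₒ − f)/f = 13.2 × (62300 − 5.54)/5.54 ≈ 148427.233 mm = 148.427 m.

148 m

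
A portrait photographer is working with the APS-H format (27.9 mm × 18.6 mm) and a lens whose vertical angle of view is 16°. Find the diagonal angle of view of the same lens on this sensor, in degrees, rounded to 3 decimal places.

From the vertical AOV: f = 18.6 / (2·tan(8°)) = 18.6 / 0.28108 ≈ 66.1729 mm.
Sensor diagonal = √(27.9² + 18.6²) = √1124.3700 ≈ 33.5316 mm.
Diagonal AOV = 2·arctan(33.5316 / (2 × 66.1729)) = 2·arctan(0.25336) ≈ 28.4350°.

28.435°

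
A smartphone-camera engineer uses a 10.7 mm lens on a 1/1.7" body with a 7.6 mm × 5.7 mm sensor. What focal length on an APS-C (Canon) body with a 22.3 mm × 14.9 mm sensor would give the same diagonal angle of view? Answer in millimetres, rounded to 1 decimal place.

30.2 mm

Sensor diagonal = √(7.6² + 5.7²) = √90.2500 ≈ 9.5000 mm.
Sensor diagonal = √(22.3² + 14.9²) = √719.3000 ≈ 26.8198 mm.
Equal angle of view means equal diagonal/f ratio, so f₂ = f₁ · (diagonal₂/diagonal₁) = 10.7 × 26.8198/9.5000.
f₂ = 10.7 × 2.82313 ≈ 30.208 mm.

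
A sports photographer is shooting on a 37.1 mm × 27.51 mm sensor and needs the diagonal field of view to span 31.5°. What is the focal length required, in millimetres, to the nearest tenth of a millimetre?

81.9 mm

Sensor diagonal = √(37.1² + 27.51²) = √2133.2101 ≈ 46.1867 mm.
From α = 2·arctan(d/2f) we get f = d / (2·tan(α/2)).
With d = 46.1867 mm and α/2 = 15.75°, tan(α/2) ≈ 0.28203, so f ≈ 46.1867 / 0.56406 ≈ 81.8828 mm.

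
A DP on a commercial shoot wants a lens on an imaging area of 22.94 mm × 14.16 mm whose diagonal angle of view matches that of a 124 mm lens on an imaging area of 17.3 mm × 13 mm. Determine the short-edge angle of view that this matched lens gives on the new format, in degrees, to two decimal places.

Sensor diagonal = √(17.3² + 13²) = √468.2900 ≈ 21.6400 mm.
Sensor diagonal = √(22.94² + 14.16²) = √726.7492 ≈ 26.9583 mm.
Equal diagonal AOV ⇒ f₂ = f₁ · 26.9583/21.6400 = 124 × 1.24576 ≈ 154.4744 mm.
Short-edge AOV on the new format = 2·arctan(14.16 / (2 × 154.4744)) = 2·arctan(0.04583) ≈ 5.2484°.

5.25°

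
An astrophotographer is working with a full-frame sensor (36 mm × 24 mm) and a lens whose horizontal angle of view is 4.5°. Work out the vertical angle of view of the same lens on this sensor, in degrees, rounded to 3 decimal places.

From the horizontal AOV: f = 36 / (2·tan(2.25°)) = 36 / 0.07858 ≈ 458.1306 mm.
Vertical AOV = 2·arctan(24 / (2 × 458.1306)) = 2·arctan(0.02619) ≈ 3.0009°.

3.001°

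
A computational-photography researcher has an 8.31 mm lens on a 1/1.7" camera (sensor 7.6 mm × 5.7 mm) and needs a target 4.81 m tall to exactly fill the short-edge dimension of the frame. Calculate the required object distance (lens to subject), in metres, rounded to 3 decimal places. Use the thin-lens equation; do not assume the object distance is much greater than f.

7.021 m

W: 4.81 m = 4810 mm.
Magnification m = h/W = dᵢ/dₒ; combined with 1/f = 1/dₒ + 1/dᵢ this gives dₒ = f·(1 + W/h).
dₒ = 8.31 mm × (1 + 4810/5.7) = 8.31 × 844.8596 ≈ 7020.784 mm = 7.02078 m.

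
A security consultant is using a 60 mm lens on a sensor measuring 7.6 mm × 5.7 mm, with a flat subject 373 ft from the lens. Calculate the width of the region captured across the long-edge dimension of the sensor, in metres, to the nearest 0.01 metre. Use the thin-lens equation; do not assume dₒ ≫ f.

dₒ: 373 ft × 304.8 mm/ft = 113690.40 mm.
Similar triangles through the lens centre give W/dₒ = w/dᵢ; with 1/f = 1/dₒ + 1/dᵢ this gives W = w·(dₒ − f)/f.
W = 7.6 mm × (113690 − 60) / 60 = 7.6 × 1893.8399 ≈ 14393.184 mm = 14.3932 m.

14.39 m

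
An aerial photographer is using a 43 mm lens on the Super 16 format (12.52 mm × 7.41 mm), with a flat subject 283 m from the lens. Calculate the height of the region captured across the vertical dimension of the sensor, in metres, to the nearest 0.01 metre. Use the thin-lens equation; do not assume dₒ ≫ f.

dₒ: 283 m = 283000 mm.
Similar triangles through the lens centre give W/dₒ = h/dᵢ; with 1/f = 1/dₒ + 1/dᵢ this gives W = h·(dₒ − f)/f.
W = 7.41 mm × (283000 − 43) / 43 = 7.41 × 6580.3953 ≈ 48760.730 mm = 48.7607 m.

48.76 m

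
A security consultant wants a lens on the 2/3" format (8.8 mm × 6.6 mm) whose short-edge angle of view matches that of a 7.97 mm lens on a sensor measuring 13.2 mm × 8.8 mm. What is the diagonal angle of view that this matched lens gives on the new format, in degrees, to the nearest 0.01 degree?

85.24°

Equal short-edge AOV ⇒ f₂ = f₁ · 6.6/8.8 = 7.97 × 0.75000 ≈ 5.9775 mm.
Sensor diagonal = √(8.8² + 6.6²) = √121.0000 ≈ 11.0000 mm.
Diagonal AOV on the new format = 2·arctan(11.0000 / (2 × 5.9775)) = 2·arctan(0.92012) ≈ 85.2354°.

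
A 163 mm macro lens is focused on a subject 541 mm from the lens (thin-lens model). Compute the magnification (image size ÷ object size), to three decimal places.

0.431×

Thin lens: 1/f = 1/dₒ + 1/dᵢ → 1/dᵢ = 1/163 − 1/541 = 0.0042865 mm⁻¹, so dᵢ ≈ 233.2884 mm.
Magnification m = dᵢ/dₒ = 233.2884/541 ≈ 0.43122.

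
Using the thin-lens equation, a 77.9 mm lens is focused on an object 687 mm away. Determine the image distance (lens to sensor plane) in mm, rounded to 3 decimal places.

1/dᵢ = 1/f − 1/dₒ = 1/77.9 − 1/687 = 0.0113814 mm⁻¹.
dᵢ = 1/0.0113814 ≈ 87.8629 mm.

87.863 mm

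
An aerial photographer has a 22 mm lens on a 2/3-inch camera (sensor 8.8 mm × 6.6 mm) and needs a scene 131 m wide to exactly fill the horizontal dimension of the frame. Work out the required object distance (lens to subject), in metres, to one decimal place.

W: 131 m = 131000 mm.
Magnification m = w/W = dᵢ/dₒ; combined with 1/f = 1/dₒ + 1/dᵢ this gives dₒ = f·(1 + W/w).
dₒ = 22 mm × (1 + 131000/8.8) = 22 × 14887.3636 ≈ 327522.000 mm = 327.522 m.

327.5 m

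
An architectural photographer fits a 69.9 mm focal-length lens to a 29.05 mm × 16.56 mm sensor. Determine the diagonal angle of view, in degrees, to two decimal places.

26.90°

Sensor diagonal = √(29.05² + 16.56²) = √1118.1361 ≈ 33.4385 mm.
Angle of view α = 2·arctan(d/2f) with d = 33.4385 mm and f = 69.9 mm.
d/2f = 0.23919; arctan(0.23919) ≈ 13.4518°, so α ≈ 26.9035°.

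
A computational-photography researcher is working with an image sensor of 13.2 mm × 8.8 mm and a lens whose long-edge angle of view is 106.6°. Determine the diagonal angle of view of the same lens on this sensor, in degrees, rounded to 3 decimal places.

From the long-edge AOV: f = 13.2 / (2·tan(53.3°)) = 13.2 / 2.68321 ≈ 4.9195 mm.
Sensor diagonal = √(13.2² + 8.8²) = √251.6800 ≈ 15.8644 mm.
Diagonal AOV = 2·arctan(15.8644 / (2 × 4.9195)) = 2·arctan(1.61241) ≈ 116.3864°.

116.386°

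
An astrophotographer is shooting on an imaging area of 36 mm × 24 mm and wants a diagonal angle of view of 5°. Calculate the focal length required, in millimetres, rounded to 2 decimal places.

495.48 mm

Sensor diagonal = √(36² + 24²) = √1872.0000 ≈ 43.2666 mm.
From α = 2·arctan(d/2f) we get f = d / (2·tan(α/2)).
With d = 43.2666 mm and α/2 = 2.5°, tan(α/2) ≈ 0.04366, so f ≈ 43.2666 / 0.08732 ≈ 495.4842 mm.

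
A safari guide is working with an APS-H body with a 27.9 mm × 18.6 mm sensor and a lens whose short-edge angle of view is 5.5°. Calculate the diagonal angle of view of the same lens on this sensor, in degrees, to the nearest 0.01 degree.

9.90°

From the short-edge AOV: f = 18.6 / (2·tan(2.75°)) = 18.6 / 0.09607 ≈ 193.6151 mm.
Sensor diagonal = √(27.9² + 18.6²) = √1124.3700 ≈ 33.5316 mm.
Diagonal AOV = 2·arctan(33.5316 / (2 × 193.6151)) = 2·arctan(0.08659) ≈ 9.8982°.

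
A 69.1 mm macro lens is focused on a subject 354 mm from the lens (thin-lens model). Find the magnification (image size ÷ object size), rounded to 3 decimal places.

Thin lens: 1/f = 1/dₒ + 1/dᵢ → 1/dᵢ = 1/69.1 − 1/354 = 0.0116469 mm⁻¹, so dᵢ ≈ 85.8596 mm.
Magnification m = dᵢ/dₒ = 85.8596/354 ≈ 0.24254.

0.243×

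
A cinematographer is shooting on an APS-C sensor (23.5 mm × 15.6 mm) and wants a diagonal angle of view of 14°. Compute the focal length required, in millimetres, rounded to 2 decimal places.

114.86 mm

Sensor diagonal = √(23.5² + 15.6²) = √795.6100 ≈ 28.2066 mm.
From α = 2·arctan(d/2f) we get f = d / (2·tan(α/2)).
With d = 28.2066 mm and α/2 = 7°, tan(α/2) ≈ 0.12278, so f ≈ 28.2066 / 0.24557 ≈ 114.8620 mm.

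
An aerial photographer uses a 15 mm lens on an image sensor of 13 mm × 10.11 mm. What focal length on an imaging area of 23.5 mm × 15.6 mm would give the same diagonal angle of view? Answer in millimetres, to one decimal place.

Sensor diagonal = √(13² + 10.11²) = √271.2121 ≈ 16.4685 mm.
Sensor diagonal = √(23.5² + 15.6²) = √795.6100 ≈ 28.2066 mm.
Equal angle of view means equal diagonal/f ratio, so f₂ = f₁ · (diagonal₂/diagonal₁) = 15 × 28.2066/16.4685.
f₂ = 15 × 1.71276 ≈ 25.691 mm.

25.7 mm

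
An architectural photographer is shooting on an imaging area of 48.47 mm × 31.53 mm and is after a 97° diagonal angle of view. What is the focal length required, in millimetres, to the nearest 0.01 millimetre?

Sensor diagonal = √(48.47² + 31.53²) = √3343.4818 ≈ 57.8228 mm.
From α = 2·arctan(d/2f) we get f = d / (2·tan(α/2)).
With d = 57.8228 mm and α/2 = 48.5°, tan(α/2) ≈ 1.13029, so f ≈ 57.8228 / 2.26059 ≈ 25.5787 mm.

25.58 mm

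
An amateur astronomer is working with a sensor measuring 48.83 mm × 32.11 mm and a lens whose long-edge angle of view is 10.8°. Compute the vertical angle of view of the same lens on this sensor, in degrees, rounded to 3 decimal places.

7.114°

From the long-edge AOV: f = 48.83 / (2·tan(5.4°)) = 48.83 / 0.18906 ≈ 258.2837 mm.
Vertical AOV = 2·arctan(32.11 / (2 × 258.2837)) = 2·arctan(0.06216) ≈ 7.1139°.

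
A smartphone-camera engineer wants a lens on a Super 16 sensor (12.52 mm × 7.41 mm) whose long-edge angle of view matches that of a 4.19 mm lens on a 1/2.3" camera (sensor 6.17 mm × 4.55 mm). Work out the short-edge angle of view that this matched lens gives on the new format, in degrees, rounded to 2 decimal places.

47.09°

Equal long-edge AOV ⇒ f₂ = f₁ · 12.52/6.17 = 4.19 × 2.02917 ≈ 8.5022 mm.
Short-edge AOV on the new format = 2·arctan(7.41 / (2 × 8.5022)) = 2·arctan(0.43577) ≈ 47.0920°.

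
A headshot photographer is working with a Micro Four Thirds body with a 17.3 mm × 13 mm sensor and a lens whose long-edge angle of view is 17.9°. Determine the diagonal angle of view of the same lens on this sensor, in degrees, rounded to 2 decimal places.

From the long-edge AOV: f = 17.3 / (2·tan(8.95°)) = 17.3 / 0.31498 ≈ 54.9241 mm.
Sensor diagonal = √(17.3² + 13²) = √468.2900 ≈ 21.6400 mm.
Diagonal AOV = 2·arctan(21.6400 / (2 × 54.9241)) = 2·arctan(0.19700) ≈ 22.2890°.

22.29°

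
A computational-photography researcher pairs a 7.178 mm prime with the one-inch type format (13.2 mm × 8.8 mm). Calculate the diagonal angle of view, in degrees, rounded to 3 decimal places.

Sensor diagonal = √(13.2² + 8.8²) = √251.6800 ≈ 15.8644 mm.
Angle of view α = 2·arctan(d/2f) with d = 15.8644 mm and f = 7.178 mm.
d/2f = 1.10507; arctan(1.10507) ≈ 47.8575°, so α ≈ 95.7150°.

95.715°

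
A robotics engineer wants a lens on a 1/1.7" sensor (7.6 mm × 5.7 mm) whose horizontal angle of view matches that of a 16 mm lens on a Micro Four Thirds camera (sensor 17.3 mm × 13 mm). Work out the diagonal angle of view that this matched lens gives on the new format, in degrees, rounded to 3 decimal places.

68.100°

Equal horizontal AOV ⇒ f₂ = f₁ · 7.6/17.3 = 16 × 0.43931 ≈ 7.0289 mm.
Sensor diagonal = √(7.6² + 5.7²) = √90.2500 ≈ 9.5000 mm.
Diagonal AOV on the new format = 2·arctan(9.5000 / (2 × 7.0289)) = 2·arctan(0.67578) ≈ 68.1002°.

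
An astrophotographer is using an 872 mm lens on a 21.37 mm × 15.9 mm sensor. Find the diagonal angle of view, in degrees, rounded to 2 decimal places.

1.75°

Sensor diagonal = √(21.37² + 15.9²) = √709.4869 ≈ 26.6362 mm.
Angle of view α = 2·arctan(d/2f) with d = 26.6362 mm and f = 872 mm.
d/2f = 0.01527; arctan(0.01527) ≈ 0.8750°, so α ≈ 1.7500°.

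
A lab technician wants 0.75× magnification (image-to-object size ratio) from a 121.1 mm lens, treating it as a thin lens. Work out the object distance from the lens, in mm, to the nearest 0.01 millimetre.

With m = dᵢ/dₒ and 1/f = 1/dₒ + 1/dᵢ, substituting dᵢ = m·dₒ gives 1/f = (1 + 1/m)/dₒ, hence dₒ = f·(1 + 1/m).
dₒ = 121.1 × (1 + 1/0.75) = 121.1 × 2.33333 ≈ 282.567 mm.

282.57 mm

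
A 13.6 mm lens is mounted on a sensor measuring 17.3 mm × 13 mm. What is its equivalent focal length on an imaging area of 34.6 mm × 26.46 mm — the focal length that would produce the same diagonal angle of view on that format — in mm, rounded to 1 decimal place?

Sensor diagonal = √(17.3² + 13²) = √468.2900 ≈ 21.6400 mm.
Sensor diagonal = √(34.6² + 26.46²) = √1897.2916 ≈ 43.5579 mm.
Equal angle of view means equal diagonal/f ratio, so f₂ = f₁ · (diagonal₂/diagonal₁) = 13.6 × 43.5579/21.6400.
f₂ = 13.6 × 2.01284 ≈ 27.375 mm.

27.4 mm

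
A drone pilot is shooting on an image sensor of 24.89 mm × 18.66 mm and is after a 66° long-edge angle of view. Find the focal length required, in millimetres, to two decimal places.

19.16 mm

From α = 2·arctan(w/2f) we get f = w / (2·tan(α/2)).
With w = 24.89 mm and α/2 = 33°, tan(α/2) ≈ 0.64941, so f ≈ 24.89 / 1.29882 ≈ 19.1636 mm.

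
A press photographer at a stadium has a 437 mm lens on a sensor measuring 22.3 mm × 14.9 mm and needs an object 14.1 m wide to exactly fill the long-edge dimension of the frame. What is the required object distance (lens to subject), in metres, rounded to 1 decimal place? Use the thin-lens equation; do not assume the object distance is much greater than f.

276.7 m

W: 14.1 m = 14100 mm.
Magnification m = w/W = dᵢ/dₒ; combined with 1/f = 1/dₒ + 1/dᵢ this gives dₒ = f·(1 + W/w).
dₒ = 437 mm × (1 + 14100/22.3) = 437 × 633.2870 ≈ 276746.417 mm = 276.746 m.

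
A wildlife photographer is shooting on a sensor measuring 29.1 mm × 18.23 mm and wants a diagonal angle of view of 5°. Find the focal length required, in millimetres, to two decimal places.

Sensor diagonal = √(29.1² + 18.23²) = √1179.1429 ≈ 34.3387 mm.
From α = 2·arctan(d/2f) we get f = d / (2·tan(α/2)).
With d = 34.3387 mm and α/2 = 2.5°, tan(α/2) ≈ 0.04366, so f ≈ 34.3387 / 0.08732 ≈ 393.2422 mm.

393.24 mm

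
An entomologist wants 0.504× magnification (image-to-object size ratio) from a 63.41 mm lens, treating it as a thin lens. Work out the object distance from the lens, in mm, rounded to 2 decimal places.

189.22 mm

With m = dᵢ/dₒ and 1/f = 1/dₒ + 1/dᵢ, substituting dᵢ = m·dₒ gives 1/f = (1 + 1/m)/dₒ, hence dₒ = f·(1 + 1/m).
dₒ = 63.41 × (1 + 1/0.504) = 63.41 × 2.98413 ≈ 189.223 mm.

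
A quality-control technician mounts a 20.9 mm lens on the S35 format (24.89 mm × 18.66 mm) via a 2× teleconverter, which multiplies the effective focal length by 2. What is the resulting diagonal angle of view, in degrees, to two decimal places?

Effective focal length f = 20.9 × 2 = 41.8 mm.
Sensor diagonal = √(24.89² + 18.66²) = √967.7077 ≈ 31.1080 mm.
α = 2·arctan(31.108 / (2 × 41.8)) = 2·arctan(0.37211) ≈ 40.8210°.

40.82°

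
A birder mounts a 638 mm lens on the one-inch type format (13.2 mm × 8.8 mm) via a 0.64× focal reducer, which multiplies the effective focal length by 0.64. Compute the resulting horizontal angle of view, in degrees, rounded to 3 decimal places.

Effective focal length f = 638 × 0.64 = 408.32 mm.
α = 2·arctan(13.2 / (2 × 408.32)) = 2·arctan(0.01616) ≈ 1.8521°.

1.852°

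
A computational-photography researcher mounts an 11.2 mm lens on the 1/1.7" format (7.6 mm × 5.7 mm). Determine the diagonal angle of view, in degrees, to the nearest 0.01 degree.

Sensor diagonal = √(7.6² + 5.7²) = √90.2500 ≈ 9.5000 mm.
Angle of view α = 2·arctan(d/2f) with d = 9.5000 mm and f = 11.2 mm.
d/2f = 0.42411; arctan(0.42411) ≈ 22.9821°, so α ≈ 45.9643°.

45.96°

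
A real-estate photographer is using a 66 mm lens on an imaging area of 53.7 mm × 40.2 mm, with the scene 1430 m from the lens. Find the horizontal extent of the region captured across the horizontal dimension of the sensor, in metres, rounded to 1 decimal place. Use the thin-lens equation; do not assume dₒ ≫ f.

1163.4 m

dₒ: 1430 m = 1.43e+06 mm.
Similar triangles through the lens centre give W/dₒ = w/dᵢ; with 1/f = 1/dₒ + 1/dᵢ this gives W = w·(dₒ − f)/f.
W = 53.7 mm × (1.43e+06 − 66) / 66 = 53.7 × 21665.6667 ≈ 1163446.300 mm = 1163.45 m.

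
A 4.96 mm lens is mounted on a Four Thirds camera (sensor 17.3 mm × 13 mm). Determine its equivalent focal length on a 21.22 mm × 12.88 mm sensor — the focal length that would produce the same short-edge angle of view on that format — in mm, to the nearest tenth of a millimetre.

Equal angle of view means equal height/f ratio, so f₂ = f₁ · (height₂/height₁) = 4.96 × 12.88/13.
f₂ = 4.96 × 0.99077 ≈ 4.914 mm.

4.9 mm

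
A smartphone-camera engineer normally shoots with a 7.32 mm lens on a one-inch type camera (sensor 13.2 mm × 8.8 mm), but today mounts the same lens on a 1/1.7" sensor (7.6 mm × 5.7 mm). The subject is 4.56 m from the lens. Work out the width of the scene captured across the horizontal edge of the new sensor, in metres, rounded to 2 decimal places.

4.73 m

The focal length stays 7.32 mm; the relevant sensor dimension is now w = 7.6 mm. Object distance dₒ = 4.56 m = 4560 mm.
Thin-lens field width W = w·(dₒ − f)/f = 7.6 × (4560 − 7.32)/7.32 ≈ 4726.826 mm = 4.72683 m.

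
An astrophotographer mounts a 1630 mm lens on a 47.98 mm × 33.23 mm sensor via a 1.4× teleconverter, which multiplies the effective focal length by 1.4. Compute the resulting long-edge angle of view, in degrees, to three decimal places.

1.205°

Effective focal length f = 1630 × 1.4 = 2282 mm.
α = 2·arctan(47.98 / (2 × 2282)) = 2·arctan(0.01051) ≈ 1.2046°.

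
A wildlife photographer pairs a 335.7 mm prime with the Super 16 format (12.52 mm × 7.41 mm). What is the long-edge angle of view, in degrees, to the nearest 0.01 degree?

Angle of view α = 2·arctan(w/2f) with w = 12.52 mm and f = 335.7 mm.
w/2f = 0.01865; arctan(0.01865) ≈ 1.0683°, so α ≈ 2.1366°.

2.14°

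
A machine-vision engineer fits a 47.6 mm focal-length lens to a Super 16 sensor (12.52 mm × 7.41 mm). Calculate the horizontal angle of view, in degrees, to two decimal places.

14.98°

Angle of view α = 2·arctan(w/2f) with w = 12.52 mm and f = 47.6 mm.
w/2f = 0.13151; arctan(0.13151) ≈ 7.4921°, so α ≈ 14.9842°.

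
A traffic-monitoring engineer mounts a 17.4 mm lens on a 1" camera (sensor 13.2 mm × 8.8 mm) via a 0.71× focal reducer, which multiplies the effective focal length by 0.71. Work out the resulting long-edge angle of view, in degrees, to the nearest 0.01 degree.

56.23°

Effective focal length f = 17.4 × 0.71 = 12.354 mm.
α = 2·arctan(13.2 / (2 × 12.354)) = 2·arctan(0.53424) ≈ 56.2258°.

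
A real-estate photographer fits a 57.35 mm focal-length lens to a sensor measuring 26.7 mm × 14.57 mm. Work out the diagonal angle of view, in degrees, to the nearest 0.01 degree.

29.70°

Sensor diagonal = √(26.7² + 14.57²) = √925.1749 ≈ 30.4167 mm.
Angle of view α = 2·arctan(d/2f) with d = 30.4167 mm and f = 57.35 mm.
d/2f = 0.26518; arctan(0.26518) ≈ 14.8521°, so α ≈ 29.7042°.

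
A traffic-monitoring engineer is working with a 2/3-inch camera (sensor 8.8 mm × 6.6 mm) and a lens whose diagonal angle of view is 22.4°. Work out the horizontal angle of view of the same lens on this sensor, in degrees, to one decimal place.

18.0°

Sensor diagonal = √(8.8² + 6.6²) = √121.0000 ≈ 11.0000 mm.
From the diagonal AOV: f = 11.0000 / (2·tan(11.2°)) = 11.0000 / 0.39601 ≈ 27.7770 mm.
Horizontal AOV = 2·arctan(8.8 / (2 × 27.7770)) = 2·arctan(0.15840) ≈ 18.0022°.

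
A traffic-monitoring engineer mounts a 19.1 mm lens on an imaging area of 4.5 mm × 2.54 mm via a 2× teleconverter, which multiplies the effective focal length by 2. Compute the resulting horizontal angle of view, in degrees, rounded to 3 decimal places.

Effective focal length f = 19.1 × 2 = 38.2 mm.
α = 2·arctan(4.5 / (2 × 38.2)) = 2·arctan(0.05890) ≈ 6.7417°.

6.742°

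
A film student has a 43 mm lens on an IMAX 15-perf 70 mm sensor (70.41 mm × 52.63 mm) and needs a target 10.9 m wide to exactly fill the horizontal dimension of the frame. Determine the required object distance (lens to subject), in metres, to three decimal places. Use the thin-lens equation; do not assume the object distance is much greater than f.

6.700 m

W: 10.9 m = 10900 mm.
Magnification m = w/W = dᵢ/dₒ; combined with 1/f = 1/dₒ + 1/dᵢ this gives dₒ = f·(1 + W/w).
dₒ = 43 mm × (1 + 10900/70.41) = 43 × 155.8076 ≈ 6699.725 mm = 6.69972 m.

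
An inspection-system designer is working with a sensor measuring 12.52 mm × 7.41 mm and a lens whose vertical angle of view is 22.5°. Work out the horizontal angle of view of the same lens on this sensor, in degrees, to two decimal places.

From the vertical AOV: f = 7.41 / (2·tan(11.25°)) = 7.41 / 0.39782 ≈ 18.6263 mm.
Horizontal AOV = 2·arctan(12.52 / (2 × 18.6263)) = 2·arctan(0.33608) ≈ 37.1534°.

37.15°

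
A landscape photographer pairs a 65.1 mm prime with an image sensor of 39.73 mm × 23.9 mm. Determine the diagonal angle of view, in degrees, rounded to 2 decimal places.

Sensor diagonal = √(39.73² + 23.9²) = √2149.6829 ≈ 46.3647 mm.
Angle of view α = 2·arctan(d/2f) with d = 46.3647 mm and f = 65.1 mm.
d/2f = 0.35610; arctan(0.35610) ≈ 19.6010°, so α ≈ 39.2020°.

39.20°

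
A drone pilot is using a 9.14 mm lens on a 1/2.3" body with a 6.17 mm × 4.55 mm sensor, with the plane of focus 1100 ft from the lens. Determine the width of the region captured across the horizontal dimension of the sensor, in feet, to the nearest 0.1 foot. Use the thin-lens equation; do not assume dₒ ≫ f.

dₒ: 1100 ft × 304.8 mm/ft = 335279.99 mm.
Similar triangles through the lens centre give W/dₒ = w/dᵢ; with 1/f = 1/dₒ + 1/dᵢ this gives W = w·(dₒ − f)/f.
W = 6.17 mm × (335280 − 9.14) / 9.14 = 6.17 × 36681.7122 ≈ 226326.164 mm = 226326.164/304.8 ft = 742.54 ft.

742.5 ft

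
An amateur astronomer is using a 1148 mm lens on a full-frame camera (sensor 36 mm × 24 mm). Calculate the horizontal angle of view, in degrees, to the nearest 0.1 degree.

1.8°

Angle of view α = 2·arctan(w/2f) with w = 36 mm and f = 1148 mm.
w/2f = 0.01568; arctan(0.01568) ≈ 0.8983°, so α ≈ 1.7966°.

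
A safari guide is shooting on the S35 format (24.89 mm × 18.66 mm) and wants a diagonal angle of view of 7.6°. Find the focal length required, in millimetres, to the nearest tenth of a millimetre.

234.2 mm

Sensor diagonal = √(24.89² + 18.66²) = √967.7077 ≈ 31.1080 mm.
From α = 2·arctan(d/2f) we get f = d / (2·tan(α/2)).
With d = 31.1080 mm and α/2 = 3.8°, tan(α/2) ≈ 0.06642, so f ≈ 31.1080 / 0.13284 ≈ 234.1767 mm.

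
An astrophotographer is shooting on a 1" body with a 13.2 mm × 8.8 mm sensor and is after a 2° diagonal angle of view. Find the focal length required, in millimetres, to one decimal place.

454.4 mm

Sensor diagonal = √(13.2² + 8.8²) = √251.6800 ≈ 15.8644 mm.
From α = 2·arctan(d/2f) we get f = d / (2·tan(α/2)).
With d = 15.8644 mm and α/2 = 1°, tan(α/2) ≈ 0.01746, so f ≈ 15.8644 / 0.03491 ≈ 454.4362 mm.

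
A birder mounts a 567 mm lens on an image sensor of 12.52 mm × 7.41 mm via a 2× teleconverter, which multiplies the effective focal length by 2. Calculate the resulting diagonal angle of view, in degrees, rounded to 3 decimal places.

0.735°

Effective focal length f = 567 × 2 = 1134 mm.
Sensor diagonal = √(12.52² + 7.41²) = √211.6585 ≈ 14.5485 mm.
α = 2·arctan(14.548 / (2 × 1134)) = 2·arctan(0.00641) ≈ 0.7351°.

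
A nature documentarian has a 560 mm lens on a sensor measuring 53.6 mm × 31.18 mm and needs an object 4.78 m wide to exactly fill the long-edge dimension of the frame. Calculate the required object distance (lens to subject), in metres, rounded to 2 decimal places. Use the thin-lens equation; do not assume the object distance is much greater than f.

50.50 m

W: 4.78 m = 4780 mm.
Magnification m = w/W = dᵢ/dₒ; combined with 1/f = 1/dₒ + 1/dᵢ this gives dₒ = f·(1 + W/w).
dₒ = 560 mm × (1 + 4780/53.6) = 560 × 90.1791 ≈ 50500.299 mm = 50.5003 m.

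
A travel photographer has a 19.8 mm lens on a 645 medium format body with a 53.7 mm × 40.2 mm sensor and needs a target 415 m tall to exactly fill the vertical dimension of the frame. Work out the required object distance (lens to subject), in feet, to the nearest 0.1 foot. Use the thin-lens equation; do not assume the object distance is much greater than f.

W: 415 m = 415000 mm.
Magnification m = h/W = dᵢ/dₒ; combined with 1/f = 1/dₒ + 1/dᵢ this gives dₒ = f·(1 + W/h).
dₒ = 19.8 mm × (1 + 415000/40.2) = 19.8 × 10324.3831 ≈ 204422.785 mm = 204422.785/304.8 ft = 670.678 ft.

670.7 ft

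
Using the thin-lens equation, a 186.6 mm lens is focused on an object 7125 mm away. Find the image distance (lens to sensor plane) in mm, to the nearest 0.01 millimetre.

191.62 mm

1/dᵢ = 1/f − 1/dₒ = 1/186.6 − 1/7125 = 0.0052187 mm⁻¹.
dᵢ = 1/0.0052187 ≈ 191.6184 mm.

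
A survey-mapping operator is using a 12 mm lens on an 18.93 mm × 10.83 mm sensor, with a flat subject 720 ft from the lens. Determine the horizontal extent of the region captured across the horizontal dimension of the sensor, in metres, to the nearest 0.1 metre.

346.2 m

dₒ: 720 ft × 304.8 mm/ft = 219455.99 mm.
Similar triangles through the lens centre give W/dₒ = w/dᵢ; with 1/f = 1/dₒ + 1/dᵢ this gives W = w·(dₒ − f)/f.
W = 18.93 mm × (219456 − 12) / 12 = 18.93 × 18286.9994 ≈ 346172.899 mm = 346.173 m.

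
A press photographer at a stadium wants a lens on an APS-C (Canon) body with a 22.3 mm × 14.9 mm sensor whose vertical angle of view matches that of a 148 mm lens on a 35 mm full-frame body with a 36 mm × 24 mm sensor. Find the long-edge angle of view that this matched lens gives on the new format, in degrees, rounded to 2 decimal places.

13.84°

Equal vertical AOV ⇒ f₂ = f₁ · 14.9/24 = 148 × 0.62083 ≈ 91.8833 mm.
Long-edge AOV on the new format = 2·arctan(22.3 / (2 × 91.8833)) = 2·arctan(0.12135) ≈ 13.8380°.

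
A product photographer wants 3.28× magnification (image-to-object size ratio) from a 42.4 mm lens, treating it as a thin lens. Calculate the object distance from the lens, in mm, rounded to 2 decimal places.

With m = dᵢ/dₒ and 1/f = 1/dₒ + 1/dᵢ, substituting dᵢ = m·dₒ gives 1/f = (1 + 1/m)/dₒ, hence dₒ = f·(1 + 1/m).
dₒ = 42.4 × (1 + 1/3.28) = 42.4 × 1.30488 ≈ 55.327 mm.

55.33 mm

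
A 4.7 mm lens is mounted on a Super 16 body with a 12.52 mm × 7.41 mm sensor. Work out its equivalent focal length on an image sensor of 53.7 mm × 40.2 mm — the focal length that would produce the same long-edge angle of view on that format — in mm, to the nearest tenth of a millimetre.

20.2 mm

Equal angle of view means equal width/f ratio, so f₂ = f₁ · (width₂/width₁) = 4.7 × 53.7/12.52.
f₂ = 4.7 × 4.28914 ≈ 20.159 mm.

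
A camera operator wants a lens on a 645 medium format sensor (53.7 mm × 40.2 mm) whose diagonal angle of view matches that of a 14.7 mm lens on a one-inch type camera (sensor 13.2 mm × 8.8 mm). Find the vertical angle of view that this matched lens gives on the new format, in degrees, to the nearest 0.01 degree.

35.84°

Sensor diagonal = √(13.2² + 8.8²) = √251.6800 ≈ 15.8644 mm.
Sensor diagonal = √(53.7² + 40.2²) = √4499.7300 ≈ 67.0800 mm.
Equal diagonal AOV ⇒ f₂ = f₁ · 67.0800/15.8644 = 14.7 × 4.22833 ≈ 62.1565 mm.
Vertical AOV on the new format = 2·arctan(40.2 / (2 × 62.1565)) = 2·arctan(0.32338) ≈ 35.8401°.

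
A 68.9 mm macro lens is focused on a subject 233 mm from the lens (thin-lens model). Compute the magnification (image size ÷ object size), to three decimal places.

Thin lens: 1/f = 1/dₒ + 1/dᵢ → 1/dᵢ = 1/68.9 − 1/233 = 0.0102219 mm⁻¹, so dᵢ ≈ 97.8288 mm.
Magnification m = dᵢ/dₒ = 97.8288/233 ≈ 0.41987.

0.420×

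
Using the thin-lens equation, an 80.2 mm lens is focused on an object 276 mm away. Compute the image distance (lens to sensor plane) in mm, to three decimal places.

1/dᵢ = 1/f − 1/dₒ = 1/80.2 − 1/276 = 0.0088456 mm⁻¹.
dᵢ = 1/0.0088456 ≈ 113.0501 mm.

113.050 mm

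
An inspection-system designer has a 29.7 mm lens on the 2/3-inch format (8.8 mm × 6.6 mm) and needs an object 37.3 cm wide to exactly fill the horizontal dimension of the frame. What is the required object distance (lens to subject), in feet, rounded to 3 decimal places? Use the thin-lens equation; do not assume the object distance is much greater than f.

4.228 ft

W: 37.3 cm = 373 mm.
Magnification m = w/W = dᵢ/dₒ; combined with 1/f = 1/dₒ + 1/dᵢ this gives dₒ = f·(1 + W/w).
dₒ = 29.7 mm × (1 + 373/8.8) = 29.7 × 43.3864 ≈ 1288.575 mm = 1288.575/304.8 ft = 4.22761 ft.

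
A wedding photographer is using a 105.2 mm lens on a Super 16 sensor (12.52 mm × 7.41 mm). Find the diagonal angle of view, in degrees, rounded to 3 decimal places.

7.911°

Sensor diagonal = √(12.52² + 7.41²) = √211.6585 ≈ 14.5485 mm.
Angle of view α = 2·arctan(d/2f) with d = 14.5485 mm and f = 105.2 mm.
d/2f = 0.06915; arctan(0.06915) ≈ 3.9555°, so α ≈ 7.9110°.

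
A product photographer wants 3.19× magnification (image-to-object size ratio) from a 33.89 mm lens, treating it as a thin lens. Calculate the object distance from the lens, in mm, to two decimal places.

44.51 mm

With m = dᵢ/dₒ and 1/f = 1/dₒ + 1/dᵢ, substituting dᵢ = m·dₒ gives 1/f = (1 + 1/m)/dₒ, hence dₒ = f·(1 + 1/m).
dₒ = 33.89 × (1 + 1/3.19) = 33.89 × 1.31348 ≈ 44.514 mm.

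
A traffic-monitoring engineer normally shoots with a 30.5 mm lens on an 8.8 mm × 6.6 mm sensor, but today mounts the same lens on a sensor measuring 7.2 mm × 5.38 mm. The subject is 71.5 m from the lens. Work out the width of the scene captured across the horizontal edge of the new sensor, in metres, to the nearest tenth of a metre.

The focal length stays 30.5 mm; the relevant sensor dimension is now w = 7.2 mm. Object distance dₒ = 71.5 m = 71500 mm.
Thin-lens field width W = w·(dₒ − f)/f = 7.2 × (71500 − 30.5)/30.5 ≈ 16871.489 mm = 16.8715 m.

16.9 m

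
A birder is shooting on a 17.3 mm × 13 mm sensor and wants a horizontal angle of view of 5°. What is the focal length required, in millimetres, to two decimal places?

From α = 2·arctan(w/2f) we get f = w / (2·tan(α/2)).
With w = 17.3 mm and α/2 = 2.5°, tan(α/2) ≈ 0.04366, so f ≈ 17.3 / 0.08732 ≈ 198.1176 mm.

198.12 mm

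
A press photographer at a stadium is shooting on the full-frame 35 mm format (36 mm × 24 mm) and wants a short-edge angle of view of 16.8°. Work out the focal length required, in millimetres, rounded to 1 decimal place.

From α = 2·arctan(h/2f) we get f = h / (2·tan(α/2)).
With h = 24 mm and α/2 = 8.4°, tan(α/2) ≈ 0.14767, so f ≈ 24 / 0.29533 ≈ 81.2638 mm.

81.3 mm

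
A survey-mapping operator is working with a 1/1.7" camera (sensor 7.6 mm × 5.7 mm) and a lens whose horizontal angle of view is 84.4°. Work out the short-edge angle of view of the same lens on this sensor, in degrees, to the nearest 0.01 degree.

68.44°

From the horizontal AOV: f = 7.6 / (2·tan(42.2°)) = 7.6 / 1.81349 ≈ 4.1908 mm.
Short-edge AOV = 2·arctan(5.7 / (2 × 4.1908)) = 2·arctan(0.68006) ≈ 68.4360°.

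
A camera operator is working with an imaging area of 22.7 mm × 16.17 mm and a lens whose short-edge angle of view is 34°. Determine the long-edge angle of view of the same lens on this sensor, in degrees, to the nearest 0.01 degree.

46.46°

From the short-edge AOV: f = 16.17 / (2·tan(17°)) = 16.17 / 0.61146 ≈ 26.4448 mm.
Long-edge AOV = 2·arctan(22.7 / (2 × 26.4448)) = 2·arctan(0.42920) ≈ 46.4576°.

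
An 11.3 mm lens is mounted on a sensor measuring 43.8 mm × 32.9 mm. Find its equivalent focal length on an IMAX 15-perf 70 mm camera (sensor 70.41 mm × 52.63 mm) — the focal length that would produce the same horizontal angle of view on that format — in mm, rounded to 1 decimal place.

Equal angle of view means equal width/f ratio, so f₂ = f₁ · (width₂/width₁) = 11.3 × 70.41/43.8.
f₂ = 11.3 × 1.60753 ≈ 18.165 mm.

18.2 mm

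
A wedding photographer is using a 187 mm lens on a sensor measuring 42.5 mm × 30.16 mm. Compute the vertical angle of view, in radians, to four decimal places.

Angle of view α = 2·arctan(h/2f) with h = 30.16 mm and f = 187 mm.
h/2f = 0.08064; arctan(0.08064) ≈ 0.0805 rad, so α ≈ 0.1609 rad.

0.1609 rad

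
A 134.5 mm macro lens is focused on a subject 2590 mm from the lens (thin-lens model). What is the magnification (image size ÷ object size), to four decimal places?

Thin lens: 1/f = 1/dₒ + 1/dᵢ → 1/dᵢ = 1/134.5 − 1/2590 = 0.0070488 mm⁻¹, so dᵢ ≈ 141.8672 mm.
Magnification m = dᵢ/dₒ = 141.8672/2590 ≈ 0.05477.

0.0548×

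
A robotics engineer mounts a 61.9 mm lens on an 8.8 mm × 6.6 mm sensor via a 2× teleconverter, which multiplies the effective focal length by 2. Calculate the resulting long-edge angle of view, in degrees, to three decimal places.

4.071°

Effective focal length f = 61.9 × 2 = 123.8 mm.
α = 2·arctan(8.8 / (2 × 123.8)) = 2·arctan(0.03554) ≈ 4.0710°.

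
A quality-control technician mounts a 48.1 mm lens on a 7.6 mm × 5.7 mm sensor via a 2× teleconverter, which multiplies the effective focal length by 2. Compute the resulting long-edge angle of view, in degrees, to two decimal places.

4.52°

Effective focal length f = 48.1 × 2 = 96.2 mm.
α = 2·arctan(7.6 / (2 × 96.2)) = 2·arctan(0.03950) ≈ 4.5241°.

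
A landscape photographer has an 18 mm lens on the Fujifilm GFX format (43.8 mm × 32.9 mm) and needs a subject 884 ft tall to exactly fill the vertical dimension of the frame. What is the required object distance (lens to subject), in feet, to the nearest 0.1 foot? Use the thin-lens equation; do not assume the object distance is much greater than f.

483.7 ft

W: 884 ft × 304.8 mm/ft = 269443.19 mm.
Magnification m = h/W = dᵢ/dₒ; combined with 1/f = 1/dₒ + 1/dᵢ this gives dₒ = f·(1 + W/h).
dₒ = 18 mm × (1 + 269443/32.9) = 18 × 8190.7627 ≈ 147433.728 mm = 147433.728/304.8 ft = 483.706 ft.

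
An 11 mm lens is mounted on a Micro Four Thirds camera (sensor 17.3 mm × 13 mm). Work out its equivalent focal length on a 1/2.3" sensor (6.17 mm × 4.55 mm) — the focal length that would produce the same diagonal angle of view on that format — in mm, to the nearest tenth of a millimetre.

3.9 mm

Sensor diagonal = √(17.3² + 13²) = √468.2900 ≈ 21.6400 mm.
Sensor diagonal = √(6.17² + 4.55²) = √58.7714 ≈ 7.6663 mm.
Equal angle of view means equal diagonal/f ratio, so f₂ = f₁ · (diagonal₂/diagonal₁) = 11 × 7.6663/21.6400.
f₂ = 11 × 0.35426 ≈ 3.897 mm.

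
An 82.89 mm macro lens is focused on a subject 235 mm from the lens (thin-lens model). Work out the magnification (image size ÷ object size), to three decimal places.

0.545×

Thin lens: 1/f = 1/dₒ + 1/dᵢ → 1/dᵢ = 1/82.89 − 1/235 = 0.0078089 mm⁻¹, so dᵢ ≈ 128.0596 mm.
Magnification m = dᵢ/dₒ = 128.0596/235 ≈ 0.54493.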